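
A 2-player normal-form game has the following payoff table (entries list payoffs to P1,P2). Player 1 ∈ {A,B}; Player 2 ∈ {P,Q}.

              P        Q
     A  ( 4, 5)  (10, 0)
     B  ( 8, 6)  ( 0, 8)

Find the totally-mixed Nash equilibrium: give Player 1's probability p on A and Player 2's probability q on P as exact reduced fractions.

P1 indiff ⇒ q·4+(1-q)·10 = q·8+(1-q)·0 ⇒ q(-4) = (1-q)(-10) ⇒ q = 5/7
P2 indiff ⇒ p·5+(1-p)·6 = p·0+(1-p)·8 ⇒ p(5) = (1-p)(2) ⇒ p = 2/7

P1 mixes 2/7 on A; P2 mixes 5/7 on P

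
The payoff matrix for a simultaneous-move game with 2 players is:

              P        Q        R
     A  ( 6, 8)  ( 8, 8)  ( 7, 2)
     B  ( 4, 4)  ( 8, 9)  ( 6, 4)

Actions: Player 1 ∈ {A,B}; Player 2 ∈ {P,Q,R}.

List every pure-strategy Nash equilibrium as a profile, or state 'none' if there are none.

PSNE = {(A,P), (A,Q), (B,Q)}

(A,P): NE
(A,Q): NE
(A,R): not NE [P2→Q gives 8>2]
(B,P): not NE [P1→A gives 6>4; P2→Q gives 9>4]
(B,Q): NE
(B,R): not NE [P1→A gives 7>6; P2→Q gives 9>4]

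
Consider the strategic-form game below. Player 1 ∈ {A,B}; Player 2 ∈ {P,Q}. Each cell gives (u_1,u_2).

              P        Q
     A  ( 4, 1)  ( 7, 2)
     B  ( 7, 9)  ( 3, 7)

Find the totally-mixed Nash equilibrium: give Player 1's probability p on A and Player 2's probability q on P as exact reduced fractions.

P1 indiff ⇒ q·4+(1-q)·7 = q·7+(1-q)·3 ⇒ q(-3) = (1-q)(-4) ⇒ q = 4/7
P2 indiff ⇒ p·1+(1-p)·9 = p·2+(1-p)·7 ⇒ p(-1) = (1-p)(-2) ⇒ p = 2/3

p=2/3, q=4/7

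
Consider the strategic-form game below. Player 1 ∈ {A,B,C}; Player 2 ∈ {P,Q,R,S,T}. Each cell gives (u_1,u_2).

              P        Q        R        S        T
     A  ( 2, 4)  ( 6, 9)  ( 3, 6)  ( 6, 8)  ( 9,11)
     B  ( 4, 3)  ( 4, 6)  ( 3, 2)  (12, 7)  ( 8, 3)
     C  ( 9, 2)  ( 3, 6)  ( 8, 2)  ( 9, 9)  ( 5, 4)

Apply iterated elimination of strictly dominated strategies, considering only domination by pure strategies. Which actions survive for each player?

Remaining: P1:{A,B} P2:{Q,S,T}

P2 drop P (Q beats it: A:9>4 B:6>3 C:6>2)
P2 drop R (Q beats it: A:9>6 B:6>2 C:6>2)
P1 drop C (B beats it: Q:4>3 S:12>9 T:8>5)
P1→{A,B} P2→{Q,S,T}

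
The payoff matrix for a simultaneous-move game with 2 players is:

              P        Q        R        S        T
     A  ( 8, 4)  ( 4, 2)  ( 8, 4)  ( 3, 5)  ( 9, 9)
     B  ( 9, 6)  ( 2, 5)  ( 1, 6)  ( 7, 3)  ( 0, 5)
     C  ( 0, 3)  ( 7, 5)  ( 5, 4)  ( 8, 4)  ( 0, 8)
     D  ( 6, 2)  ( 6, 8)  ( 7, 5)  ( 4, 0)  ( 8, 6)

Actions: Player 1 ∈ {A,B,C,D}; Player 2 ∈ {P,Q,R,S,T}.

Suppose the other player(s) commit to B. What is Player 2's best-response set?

u_2(P vs B) = 6
u_2(Q vs B) = 5
u_2(R vs B) = 6
u_2(S vs B) = 3
u_2(T vs B) = 5
max payoff 6 at {P,R}

BR_2 = {P,R}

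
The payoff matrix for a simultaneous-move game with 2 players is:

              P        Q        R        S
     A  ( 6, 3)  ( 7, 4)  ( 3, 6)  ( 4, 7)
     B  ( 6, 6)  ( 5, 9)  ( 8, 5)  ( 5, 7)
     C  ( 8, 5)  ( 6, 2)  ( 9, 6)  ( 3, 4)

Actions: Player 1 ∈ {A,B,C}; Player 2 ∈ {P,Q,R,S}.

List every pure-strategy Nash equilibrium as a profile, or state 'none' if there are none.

(A,P): not NE [P1→C gives 8>6; P2→S gives 7>3]
(A,Q): not NE [P2→S gives 7>4]
(A,R): not NE [P1→C gives 9>3; P2→S gives 7>6]
(A,S): not NE [P1→B gives 5>4]
(B,P): not NE [P1→C gives 8>6; P2→Q gives 9>6]
(B,Q): not NE [P1→A gives 7>5]
(B,R): not NE [P1→C gives 9>8; P2→Q gives 9>5]
(B,S): not NE [P2→Q gives 9>7]
(C,P): not NE [P2→R gives 6>5]
(C,Q): not NE [P1→A gives 7>6; P2→R gives 6>2]
(C,R): NE
(C,S): not NE [P1→B gives 5>3; P2→R gives 6>4]

PSNE = {(C,R)}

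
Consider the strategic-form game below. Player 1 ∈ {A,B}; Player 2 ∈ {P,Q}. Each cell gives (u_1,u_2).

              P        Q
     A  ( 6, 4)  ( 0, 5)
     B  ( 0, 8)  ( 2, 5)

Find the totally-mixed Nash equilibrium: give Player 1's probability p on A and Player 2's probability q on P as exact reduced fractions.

P1 indiff ⇒ q·6+(1-q)·0 = q·0+(1-q)·2 ⇒ q(6) = (1-q)(2) ⇒ q = 1/4
P2 indiff ⇒ p·4+(1-p)·8 = p·5+(1-p)·5 ⇒ p(-1) = (1-p)(-3) ⇒ p = 3/4

p=3/4, q=1/4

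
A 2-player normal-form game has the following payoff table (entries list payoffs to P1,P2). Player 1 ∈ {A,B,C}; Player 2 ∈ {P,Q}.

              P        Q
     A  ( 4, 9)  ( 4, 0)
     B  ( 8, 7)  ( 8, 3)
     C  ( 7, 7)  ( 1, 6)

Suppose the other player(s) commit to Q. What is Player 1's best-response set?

P1 best: {B}

u_1(A vs Q) = 4
u_1(B vs Q) = 8
u_1(C vs Q) = 1
max payoff 8 at {B}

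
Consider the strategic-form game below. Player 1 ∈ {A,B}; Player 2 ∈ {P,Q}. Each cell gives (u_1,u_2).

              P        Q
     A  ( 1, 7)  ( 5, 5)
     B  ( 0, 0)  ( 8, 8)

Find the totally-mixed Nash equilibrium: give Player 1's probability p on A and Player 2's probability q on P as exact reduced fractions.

(p,q) = (4/5, 3/4)

P1 indiff ⇒ q·1+(1-q)·5 = q·0+(1-q)·8 ⇒ q(1) = (1-q)(3) ⇒ q = 3/4
P2 indiff ⇒ p·7+(1-p)·0 = p·5+(1-p)·8 ⇒ p(2) = (1-p)(8) ⇒ p = 4/5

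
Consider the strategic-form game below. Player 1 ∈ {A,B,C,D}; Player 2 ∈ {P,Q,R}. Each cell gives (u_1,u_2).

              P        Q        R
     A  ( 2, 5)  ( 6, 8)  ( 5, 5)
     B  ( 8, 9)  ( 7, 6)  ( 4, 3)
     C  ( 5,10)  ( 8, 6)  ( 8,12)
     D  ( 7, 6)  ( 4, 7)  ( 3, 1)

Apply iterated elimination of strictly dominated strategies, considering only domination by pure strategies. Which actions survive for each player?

P1 drop A (C beats it: P:5>2 Q:8>6 R:8>5)
P1 drop D (B beats it: P:8>7 Q:7>4 R:4>3)
P2 drop Q (P beats it: B:9>6 C:10>6)
P1→{B,C} P2→{P,R}

Survivors P1:{B,C} P2:{P,R}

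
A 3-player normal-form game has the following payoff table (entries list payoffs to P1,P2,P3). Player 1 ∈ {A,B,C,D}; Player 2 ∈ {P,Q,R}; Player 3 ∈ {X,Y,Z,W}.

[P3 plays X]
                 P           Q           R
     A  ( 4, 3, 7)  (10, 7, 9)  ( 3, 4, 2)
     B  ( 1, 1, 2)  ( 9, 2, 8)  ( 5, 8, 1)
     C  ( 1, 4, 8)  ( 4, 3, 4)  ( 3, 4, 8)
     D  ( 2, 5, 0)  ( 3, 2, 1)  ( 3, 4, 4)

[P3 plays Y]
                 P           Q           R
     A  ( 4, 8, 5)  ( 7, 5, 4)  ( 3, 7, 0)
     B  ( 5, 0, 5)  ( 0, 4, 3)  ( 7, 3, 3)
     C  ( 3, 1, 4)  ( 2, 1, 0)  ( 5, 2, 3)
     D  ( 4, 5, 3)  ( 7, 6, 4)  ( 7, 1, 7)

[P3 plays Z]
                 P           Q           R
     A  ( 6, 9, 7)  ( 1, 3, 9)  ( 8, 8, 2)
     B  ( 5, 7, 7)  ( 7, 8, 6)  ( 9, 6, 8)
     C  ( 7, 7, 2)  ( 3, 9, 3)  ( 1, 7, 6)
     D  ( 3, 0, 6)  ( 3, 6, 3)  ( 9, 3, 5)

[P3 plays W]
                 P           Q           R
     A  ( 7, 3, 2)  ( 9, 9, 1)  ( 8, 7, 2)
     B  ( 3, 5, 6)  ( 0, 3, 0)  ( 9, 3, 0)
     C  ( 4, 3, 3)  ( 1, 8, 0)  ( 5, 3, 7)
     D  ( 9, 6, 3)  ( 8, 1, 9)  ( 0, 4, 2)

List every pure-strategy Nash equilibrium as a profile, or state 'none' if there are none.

(A,P,X): not NE [P2→Q gives 7>3]
(A,P,Y): not NE [P1→B gives 5>4; P3→Z gives 7>5]
(A,P,Z): not NE [P1→C gives 7>6]
(A,P,W): not NE [P1→D gives 9>7; P2→Q gives 9>3; P3→Z gives 7>2]
(A,Q,X): NE
(A,Q,Y): not NE [P2→P gives 8>5; P3→Z gives 9>4]
(A,Q,Z): not NE [P1→B gives 7>1; P2→P gives 9>3]
(A,Q,W): not NE [P3→Z gives 9>1]
(A,R,X): not NE [P1→B gives 5>3; P2→Q gives 7>4]
(A,R,Y): not NE [P1→D gives 7>3; P2→P gives 8>7; P3→W gives 2>0]
(A,R,Z): not NE [P1→D gives 9>8; P2→P gives 9>8]
(A,R,W): not NE [P1→B gives 9>8; P2→Q gives 9>7]
(B,P,X): not NE [P1→A gives 4>1; P2→R gives 8>1; P3→Z gives 7>2]
(B,P,Y): not NE [P2→Q gives 4>0; P3→Z gives 7>5]
(B,P,Z): not NE [P1→C gives 7>5; P2→Q gives 8>7]
(B,P,W): not NE [P1→D gives 9>3; P3→Z gives 7>6]
(B,Q,X): not NE [P1→A gives 10>9; P2→R gives 8>2]
(B,Q,Y): not NE [P1→D gives 7>0; P3→X gives 8>3]
(B,Q,Z): not NE [P3→X gives 8>6]
(B,Q,W): not NE [P1→A gives 9>0; P2→P gives 5>3; P3→X gives 8>0]
(B,R,X): not NE [P3→Z gives 8>1]
(B,R,Y): not NE [P2→Q gives 4>3; P3→Z gives 8>3]
(B,R,Z): not NE [P2→Q gives 8>6]
(B,R,W): not NE [P2→P gives 5>3; P3→Z gives 8>0]
(C,P,X): not NE [P1→A gives 4>1]
(C,P,Y): not NE [P1→B gives 5>3; P2→R gives 2>1; P3→X gives 8>4]
(C,P,Z): not NE [P2→Q gives 9>7; P3→X gives 8>2]
(C,P,W): not NE [P1→D gives 9>4; P2→Q gives 8>3; P3→X gives 8>3]
(C,Q,X): not NE [P1→A gives 10>4; P2→R gives 4>3]
(C,Q,Y): not NE [P1→D gives 7>2; P2→R gives 2>1; P3→X gives 4>0]
(C,Q,Z): not NE [P1→B gives 7>3; P3→X gives 4>3]
(C,Q,W): not NE [P1→A gives 9>1; P3→X gives 4>0]
(C,R,X): not NE [P1→B gives 5>3]
(C,R,Y): not NE [P1→D gives 7>5; P3→X gives 8>3]
(C,R,Z): not NE [P1→D gives 9>1; P2→Q gives 9>7; P3→X gives 8>6]
(C,R,W): not NE [P1→B gives 9>5; P2→Q gives 8>3; P3→X gives 8>7]
(D,P,X): not NE [P1→A gives 4>2; P3→Z gives 6>0]
(D,P,Y): not NE [P1→B gives 5>4; P2→Q gives 6>5; P3→Z gives 6>3]
(D,P,Z): not NE [P1→C gives 7>3; P2→Q gives 6>0]
(D,P,W): not NE [P3→Z gives 6>3]
(D,Q,X): not NE [P1→A gives 10>3; P2→P gives 5>2; P3→W gives 9>1]
(D,Q,Y): not NE [P3→W gives 9>4]
(D,Q,Z): not NE [P1→B gives 7>3; P3→W gives 9>3]
(D,Q,W): not NE [P1→A gives 9>8; P2→P gives 6>1]
(D,R,X): not NE [P1→B gives 5>3; P2→P gives 5>4; P3→Y gives 7>4]
(D,R,Y): not NE [P2→Q gives 6>1]
(D,R,Z): not NE [P2→Q gives 6>3; P3→Y gives 7>5]
(D,R,W): not NE [P1→B gives 9>0; P2→P gives 6>4; P3→Y gives 7>2]

Nash profiles: (A,Q,X)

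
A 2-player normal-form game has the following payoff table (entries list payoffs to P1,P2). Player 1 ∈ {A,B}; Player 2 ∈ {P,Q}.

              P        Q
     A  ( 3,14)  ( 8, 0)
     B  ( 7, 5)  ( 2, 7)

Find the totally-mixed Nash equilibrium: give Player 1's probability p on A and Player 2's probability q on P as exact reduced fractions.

P1 mixes 1/8 on A; P2 mixes 3/5 on P

P1 indiff ⇒ q·3+(1-q)·8 = q·7+(1-q)·2 ⇒ q(-4) = (1-q)(-6) ⇒ q = 3/5
P2 indiff ⇒ p·14+(1-p)·5 = p·0+(1-p)·7 ⇒ p(14) = (1-p)(2) ⇒ p = 1/8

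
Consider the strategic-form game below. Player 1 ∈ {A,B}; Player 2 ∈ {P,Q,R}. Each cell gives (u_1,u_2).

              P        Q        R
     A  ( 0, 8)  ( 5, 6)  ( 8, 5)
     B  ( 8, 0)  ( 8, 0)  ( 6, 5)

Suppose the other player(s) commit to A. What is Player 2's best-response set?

u_2(P vs A) = 8
u_2(Q vs A) = 6
u_2(R vs A) = 5
max payoff 8 at {P}

P2 best: {P}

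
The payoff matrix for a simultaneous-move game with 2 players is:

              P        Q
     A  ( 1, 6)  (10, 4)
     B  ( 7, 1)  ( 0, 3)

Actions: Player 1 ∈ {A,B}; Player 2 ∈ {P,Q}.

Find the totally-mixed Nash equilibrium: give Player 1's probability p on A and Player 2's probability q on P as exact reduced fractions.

P1 mixes 1/2 on A; P2 mixes 5/8 on P

P1 indiff ⇒ q·1+(1-q)·10 = q·7+(1-q)·0 ⇒ q(-6) = (1-q)(-10) ⇒ q = 5/8
P2 indiff ⇒ p·6+(1-p)·1 = p·4+(1-p)·3 ⇒ p(2) = (1-p)(2) ⇒ p = 1/2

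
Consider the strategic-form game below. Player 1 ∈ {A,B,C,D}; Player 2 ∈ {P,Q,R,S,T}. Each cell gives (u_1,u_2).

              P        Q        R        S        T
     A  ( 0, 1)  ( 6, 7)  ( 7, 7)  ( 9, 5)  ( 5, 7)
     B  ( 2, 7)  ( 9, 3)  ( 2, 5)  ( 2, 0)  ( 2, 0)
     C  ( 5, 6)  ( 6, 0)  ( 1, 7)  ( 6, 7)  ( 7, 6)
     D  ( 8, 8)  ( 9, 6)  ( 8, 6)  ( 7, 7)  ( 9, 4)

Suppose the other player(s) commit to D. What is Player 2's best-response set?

u_2(P vs D) = 8
u_2(Q vs D) = 6
u_2(R vs D) = 6
u_2(S vs D) = 7
u_2(T vs D) = 4
max payoff 8 at {P}

argmax u_2 = {P}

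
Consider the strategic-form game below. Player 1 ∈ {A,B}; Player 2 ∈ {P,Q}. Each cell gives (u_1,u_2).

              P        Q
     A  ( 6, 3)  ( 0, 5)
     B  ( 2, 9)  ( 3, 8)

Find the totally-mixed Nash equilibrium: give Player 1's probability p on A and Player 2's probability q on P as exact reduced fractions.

p=1/3, q=3/7

P1 indiff ⇒ q·6+(1-q)·0 = q·2+(1-q)·3 ⇒ q(4) = (1-q)(3) ⇒ q = 3/7
P2 indiff ⇒ p·3+(1-p)·9 = p·5+(1-p)·8 ⇒ p(-2) = (1-p)(-1) ⇒ p = 1/3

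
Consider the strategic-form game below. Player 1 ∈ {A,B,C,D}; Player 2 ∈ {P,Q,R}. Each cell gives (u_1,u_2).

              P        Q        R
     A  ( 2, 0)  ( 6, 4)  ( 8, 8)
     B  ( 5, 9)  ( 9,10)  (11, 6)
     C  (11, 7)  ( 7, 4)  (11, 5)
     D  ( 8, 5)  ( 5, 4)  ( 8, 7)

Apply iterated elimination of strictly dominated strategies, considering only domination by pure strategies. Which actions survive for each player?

P1 drop A (B beats it: P:5>2 Q:9>6 R:11>8)
P1 drop D (C beats it: P:11>8 Q:7>5 R:11>8)
P2 drop R (P beats it: B:9>6 C:7>5)
P1→{B,C} P2→{P,Q}

IESDS → P1:{B,C} P2:{P,Q}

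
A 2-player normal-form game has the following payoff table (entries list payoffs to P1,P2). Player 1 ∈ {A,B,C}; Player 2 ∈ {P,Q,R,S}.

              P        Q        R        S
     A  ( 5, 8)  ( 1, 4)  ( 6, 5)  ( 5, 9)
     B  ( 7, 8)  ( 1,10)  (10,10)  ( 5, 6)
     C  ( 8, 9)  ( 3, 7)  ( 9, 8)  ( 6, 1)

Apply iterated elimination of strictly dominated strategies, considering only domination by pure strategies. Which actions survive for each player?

Remaining: P1:{B,C} P2:{P,Q,R}

P1 drop A (C beats it: P:8>5 Q:3>1 R:9>6 S:6>5)
P2 drop S (P beats it: B:8>6 C:9>1)
P1→{B,C} P2→{P,Q,R}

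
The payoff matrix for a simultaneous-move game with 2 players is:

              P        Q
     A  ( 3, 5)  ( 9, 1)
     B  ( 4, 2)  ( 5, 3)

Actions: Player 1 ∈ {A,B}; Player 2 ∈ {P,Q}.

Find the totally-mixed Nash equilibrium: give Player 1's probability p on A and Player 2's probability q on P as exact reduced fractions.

p=1/5, q=4/5

P1 indiff ⇒ q·3+(1-q)·9 = q·4+(1-q)·5 ⇒ q(-1) = (1-q)(-4) ⇒ q = 4/5
P2 indiff ⇒ p·5+(1-p)·2 = p·1+(1-p)·3 ⇒ p(4) = (1-p)(1) ⇒ p = 1/5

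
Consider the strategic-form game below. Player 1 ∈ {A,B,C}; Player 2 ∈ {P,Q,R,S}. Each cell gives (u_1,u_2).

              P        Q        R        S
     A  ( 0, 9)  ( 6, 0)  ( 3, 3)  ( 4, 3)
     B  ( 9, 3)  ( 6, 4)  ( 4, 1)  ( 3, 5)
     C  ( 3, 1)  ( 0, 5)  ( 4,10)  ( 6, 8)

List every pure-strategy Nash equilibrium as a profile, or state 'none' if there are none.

(A,P): not NE [P1→B gives 9>0]
(A,Q): not NE [P2→P gives 9>0]
(A,R): not NE [P1→C gives 4>3; P2→P gives 9>3]
(A,S): not NE [P1→C gives 6>4; P2→P gives 9>3]
(B,P): not NE [P2→S gives 5>3]
(B,Q): not NE [P2→S gives 5>4]
(B,R): not NE [P2→S gives 5>1]
(B,S): not NE [P1→C gives 6>3]
(C,P): not NE [P1→B gives 9>3; P2→R gives 10>1]
(C,Q): not NE [P1→B gives 6>0; P2→R gives 10>5]
(C,R): NE
(C,S): not NE [P2→R gives 10>8]

Nash profiles: (C,R)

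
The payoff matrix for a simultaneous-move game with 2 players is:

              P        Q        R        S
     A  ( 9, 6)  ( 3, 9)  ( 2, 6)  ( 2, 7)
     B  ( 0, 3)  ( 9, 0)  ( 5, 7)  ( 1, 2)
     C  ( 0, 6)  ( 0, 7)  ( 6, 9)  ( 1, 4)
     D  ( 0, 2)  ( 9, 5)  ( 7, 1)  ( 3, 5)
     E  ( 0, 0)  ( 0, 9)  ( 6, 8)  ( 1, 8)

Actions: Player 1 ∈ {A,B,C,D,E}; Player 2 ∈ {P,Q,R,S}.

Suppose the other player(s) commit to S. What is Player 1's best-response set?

BR_1 = {D}

u_1(A vs S) = 2
u_1(B vs S) = 1
u_1(C vs S) = 1
u_1(D vs S) = 3
u_1(E vs S) = 1
max payoff 3 at {D}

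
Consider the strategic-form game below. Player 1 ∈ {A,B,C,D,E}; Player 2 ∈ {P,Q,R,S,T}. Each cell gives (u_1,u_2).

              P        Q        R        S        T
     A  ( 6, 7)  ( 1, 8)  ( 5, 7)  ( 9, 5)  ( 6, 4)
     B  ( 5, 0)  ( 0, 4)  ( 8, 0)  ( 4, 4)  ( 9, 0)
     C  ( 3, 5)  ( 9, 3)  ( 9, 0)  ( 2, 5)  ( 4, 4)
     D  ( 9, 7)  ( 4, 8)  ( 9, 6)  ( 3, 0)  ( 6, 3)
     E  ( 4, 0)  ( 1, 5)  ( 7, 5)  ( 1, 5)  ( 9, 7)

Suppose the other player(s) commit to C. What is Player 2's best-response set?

argmax u_2 = {P,S}

u_2(P vs C) = 5
u_2(Q vs C) = 3
u_2(R vs C) = 0
u_2(S vs C) = 5
u_2(T vs C) = 4
max payoff 5 at {P,S}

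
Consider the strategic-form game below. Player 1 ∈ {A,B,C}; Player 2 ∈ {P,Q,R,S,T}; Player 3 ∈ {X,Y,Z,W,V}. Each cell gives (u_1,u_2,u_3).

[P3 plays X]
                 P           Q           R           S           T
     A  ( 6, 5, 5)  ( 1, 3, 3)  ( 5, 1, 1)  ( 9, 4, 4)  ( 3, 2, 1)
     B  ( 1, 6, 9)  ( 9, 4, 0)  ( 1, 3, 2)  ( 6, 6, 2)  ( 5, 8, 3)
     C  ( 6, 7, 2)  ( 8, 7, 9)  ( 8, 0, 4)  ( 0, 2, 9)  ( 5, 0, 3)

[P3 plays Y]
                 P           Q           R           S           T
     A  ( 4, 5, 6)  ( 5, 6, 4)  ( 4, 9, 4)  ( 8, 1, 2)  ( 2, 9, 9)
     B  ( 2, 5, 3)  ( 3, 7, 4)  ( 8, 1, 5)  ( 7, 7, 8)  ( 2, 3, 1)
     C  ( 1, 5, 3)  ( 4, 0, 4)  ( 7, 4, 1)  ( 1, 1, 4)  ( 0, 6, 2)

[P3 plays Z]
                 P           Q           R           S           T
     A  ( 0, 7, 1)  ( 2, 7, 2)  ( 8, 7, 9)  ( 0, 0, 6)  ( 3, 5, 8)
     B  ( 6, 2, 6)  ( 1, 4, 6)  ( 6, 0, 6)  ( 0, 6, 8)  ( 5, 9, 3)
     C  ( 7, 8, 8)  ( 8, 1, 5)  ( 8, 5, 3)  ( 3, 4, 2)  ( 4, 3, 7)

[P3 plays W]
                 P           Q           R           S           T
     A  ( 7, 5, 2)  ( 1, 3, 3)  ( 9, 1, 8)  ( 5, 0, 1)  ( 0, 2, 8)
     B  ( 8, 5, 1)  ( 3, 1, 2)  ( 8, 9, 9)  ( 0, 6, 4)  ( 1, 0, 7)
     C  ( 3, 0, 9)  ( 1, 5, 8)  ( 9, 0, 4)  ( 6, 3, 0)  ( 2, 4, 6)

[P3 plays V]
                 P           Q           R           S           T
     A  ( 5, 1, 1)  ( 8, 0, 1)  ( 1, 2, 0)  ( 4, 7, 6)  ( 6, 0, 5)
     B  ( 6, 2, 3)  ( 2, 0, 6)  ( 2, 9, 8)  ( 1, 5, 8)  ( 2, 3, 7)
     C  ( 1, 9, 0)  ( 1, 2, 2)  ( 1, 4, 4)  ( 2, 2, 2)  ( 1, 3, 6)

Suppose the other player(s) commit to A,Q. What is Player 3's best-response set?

argmax u_3 = {Y}

u_3(X vs A,Q) = 3
u_3(Y vs A,Q) = 4
u_3(Z vs A,Q) = 2
u_3(W vs A,Q) = 3
u_3(V vs A,Q) = 1
max payoff 4 at {Y}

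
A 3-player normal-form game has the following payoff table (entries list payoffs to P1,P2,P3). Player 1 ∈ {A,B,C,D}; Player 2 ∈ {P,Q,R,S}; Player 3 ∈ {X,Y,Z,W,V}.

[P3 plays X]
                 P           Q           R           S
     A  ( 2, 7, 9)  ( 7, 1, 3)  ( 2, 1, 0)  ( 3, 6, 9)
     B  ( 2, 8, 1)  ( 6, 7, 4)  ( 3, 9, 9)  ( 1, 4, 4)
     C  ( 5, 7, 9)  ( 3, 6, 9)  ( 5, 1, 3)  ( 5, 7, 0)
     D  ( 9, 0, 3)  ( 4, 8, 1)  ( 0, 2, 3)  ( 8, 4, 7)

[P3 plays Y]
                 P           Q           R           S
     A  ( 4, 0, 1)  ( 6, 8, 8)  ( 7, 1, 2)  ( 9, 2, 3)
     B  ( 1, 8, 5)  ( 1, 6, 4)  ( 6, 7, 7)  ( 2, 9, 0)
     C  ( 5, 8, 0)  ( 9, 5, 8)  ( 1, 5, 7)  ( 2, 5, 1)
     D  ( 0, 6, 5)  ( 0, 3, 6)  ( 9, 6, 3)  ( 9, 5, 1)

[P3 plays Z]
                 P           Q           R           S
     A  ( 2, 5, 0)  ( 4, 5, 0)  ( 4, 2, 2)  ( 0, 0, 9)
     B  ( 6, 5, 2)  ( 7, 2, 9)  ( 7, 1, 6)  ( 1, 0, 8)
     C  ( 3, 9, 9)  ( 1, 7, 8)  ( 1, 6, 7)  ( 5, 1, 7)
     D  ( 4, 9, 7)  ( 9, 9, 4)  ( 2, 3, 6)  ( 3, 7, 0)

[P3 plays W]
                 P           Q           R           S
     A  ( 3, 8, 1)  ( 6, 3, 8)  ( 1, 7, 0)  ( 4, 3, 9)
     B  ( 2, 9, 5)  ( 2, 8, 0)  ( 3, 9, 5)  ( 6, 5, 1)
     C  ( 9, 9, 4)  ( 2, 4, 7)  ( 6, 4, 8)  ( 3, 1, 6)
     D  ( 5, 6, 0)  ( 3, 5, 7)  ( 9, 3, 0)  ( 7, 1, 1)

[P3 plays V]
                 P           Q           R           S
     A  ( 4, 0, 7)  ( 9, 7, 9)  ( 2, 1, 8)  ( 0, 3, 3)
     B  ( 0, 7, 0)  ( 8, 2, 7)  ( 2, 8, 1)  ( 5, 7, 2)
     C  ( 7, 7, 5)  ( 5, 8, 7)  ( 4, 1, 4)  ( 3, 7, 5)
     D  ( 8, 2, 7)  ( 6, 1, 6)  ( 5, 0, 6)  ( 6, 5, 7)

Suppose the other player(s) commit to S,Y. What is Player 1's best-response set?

argmax u_1 = {A,D}

u_1(A vs S,Y) = 9
u_1(B vs S,Y) = 2
u_1(C vs S,Y) = 2
u_1(D vs S,Y) = 9
max payoff 9 at {A,D}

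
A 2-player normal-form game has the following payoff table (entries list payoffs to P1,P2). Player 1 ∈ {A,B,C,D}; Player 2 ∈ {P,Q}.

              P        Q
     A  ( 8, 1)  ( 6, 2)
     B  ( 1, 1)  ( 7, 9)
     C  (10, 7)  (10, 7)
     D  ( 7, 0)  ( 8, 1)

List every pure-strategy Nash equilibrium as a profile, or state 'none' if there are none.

Nash profiles: (C,P), (C,Q)

(A,P): not NE [P1→C gives 10>8; P2→Q gives 2>1]
(A,Q): not NE [P1→C gives 10>6]
(B,P): not NE [P1→C gives 10>1; P2→Q gives 9>1]
(B,Q): not NE [P1→C gives 10>7]
(C,P): NE
(C,Q): NE
(D,P): not NE [P1→C gives 10>7; P2→Q gives 1>0]
(D,Q): not NE [P1→C gives 10>8]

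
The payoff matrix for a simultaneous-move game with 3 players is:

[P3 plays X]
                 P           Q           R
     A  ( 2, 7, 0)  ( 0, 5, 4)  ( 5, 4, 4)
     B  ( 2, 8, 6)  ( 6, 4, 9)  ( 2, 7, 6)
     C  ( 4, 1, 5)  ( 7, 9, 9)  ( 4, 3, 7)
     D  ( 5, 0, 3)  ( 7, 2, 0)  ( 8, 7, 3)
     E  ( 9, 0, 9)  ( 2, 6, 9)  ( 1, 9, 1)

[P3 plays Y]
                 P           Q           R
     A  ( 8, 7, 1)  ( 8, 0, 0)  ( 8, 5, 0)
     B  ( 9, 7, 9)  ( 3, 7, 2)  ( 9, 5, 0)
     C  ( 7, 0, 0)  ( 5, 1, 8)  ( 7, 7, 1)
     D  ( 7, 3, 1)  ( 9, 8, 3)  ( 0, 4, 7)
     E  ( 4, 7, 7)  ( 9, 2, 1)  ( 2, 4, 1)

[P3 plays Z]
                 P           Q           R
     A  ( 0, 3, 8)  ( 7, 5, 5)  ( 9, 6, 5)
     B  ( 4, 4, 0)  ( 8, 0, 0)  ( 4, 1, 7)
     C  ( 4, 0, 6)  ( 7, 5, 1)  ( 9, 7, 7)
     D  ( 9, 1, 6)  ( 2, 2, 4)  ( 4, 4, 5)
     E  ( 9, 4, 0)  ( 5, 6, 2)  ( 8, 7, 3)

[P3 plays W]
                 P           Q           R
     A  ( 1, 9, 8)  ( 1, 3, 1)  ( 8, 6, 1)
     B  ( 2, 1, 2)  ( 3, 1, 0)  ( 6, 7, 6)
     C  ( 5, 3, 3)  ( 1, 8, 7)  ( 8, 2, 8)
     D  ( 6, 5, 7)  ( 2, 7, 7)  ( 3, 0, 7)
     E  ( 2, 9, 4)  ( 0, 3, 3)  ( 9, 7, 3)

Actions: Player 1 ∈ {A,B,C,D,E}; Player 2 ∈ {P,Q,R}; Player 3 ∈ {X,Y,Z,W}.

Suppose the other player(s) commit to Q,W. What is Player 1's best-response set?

P1 best: {B}

u_1(A vs Q,W) = 1
u_1(B vs Q,W) = 3
u_1(C vs Q,W) = 1
u_1(D vs Q,W) = 2
u_1(E vs Q,W) = 0
max payoff 3 at {B}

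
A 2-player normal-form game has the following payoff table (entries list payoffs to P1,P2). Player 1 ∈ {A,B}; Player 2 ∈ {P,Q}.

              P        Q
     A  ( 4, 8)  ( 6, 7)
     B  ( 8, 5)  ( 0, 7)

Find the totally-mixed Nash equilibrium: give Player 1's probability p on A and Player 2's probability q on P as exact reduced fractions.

P1 indiff ⇒ q·4+(1-q)·6 = q·8+(1-q)·0 ⇒ q(-4) = (1-q)(-6) ⇒ q = 3/5
P2 indiff ⇒ p·8+(1-p)·5 = p·7+(1-p)·7 ⇒ p(1) = (1-p)(2) ⇒ p = 2/3

p=2/3, q=3/5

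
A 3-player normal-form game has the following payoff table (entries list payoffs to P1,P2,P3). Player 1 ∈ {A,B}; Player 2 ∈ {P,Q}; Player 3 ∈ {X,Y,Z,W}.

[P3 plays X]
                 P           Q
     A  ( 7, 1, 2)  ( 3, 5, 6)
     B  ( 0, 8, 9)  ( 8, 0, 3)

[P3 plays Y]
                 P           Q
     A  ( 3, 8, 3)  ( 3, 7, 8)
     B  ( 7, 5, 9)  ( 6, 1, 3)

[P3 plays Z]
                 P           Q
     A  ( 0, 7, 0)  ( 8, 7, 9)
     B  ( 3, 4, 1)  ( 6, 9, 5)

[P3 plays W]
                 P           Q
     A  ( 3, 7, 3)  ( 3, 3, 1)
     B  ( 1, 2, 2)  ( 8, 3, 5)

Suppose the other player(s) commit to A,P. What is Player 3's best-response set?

u_3(X vs A,P) = 2
u_3(Y vs A,P) = 3
u_3(Z vs A,P) = 0
u_3(W vs A,P) = 3
max payoff 3 at {Y,W}

argmax u_3 = {Y,W}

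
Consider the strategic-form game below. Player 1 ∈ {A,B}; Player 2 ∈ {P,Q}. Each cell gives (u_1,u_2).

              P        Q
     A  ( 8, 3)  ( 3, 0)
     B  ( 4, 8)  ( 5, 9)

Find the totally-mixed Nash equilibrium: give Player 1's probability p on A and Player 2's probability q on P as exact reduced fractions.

P1 mixes 1/4 on A; P2 mixes 1/3 on P

P1 indiff ⇒ q·8+(1-q)·3 = q·4+(1-q)·5 ⇒ q(4) = (1-q)(2) ⇒ q = 1/3
P2 indiff ⇒ p·3+(1-p)·8 = p·0+(1-p)·9 ⇒ p(3) = (1-p)(1) ⇒ p = 1/4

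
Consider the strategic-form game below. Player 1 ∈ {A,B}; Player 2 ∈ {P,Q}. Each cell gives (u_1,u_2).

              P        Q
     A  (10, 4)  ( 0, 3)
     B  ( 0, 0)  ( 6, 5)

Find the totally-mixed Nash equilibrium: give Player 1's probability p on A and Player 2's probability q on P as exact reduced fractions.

P1 indiff ⇒ q·10+(1-q)·0 = q·0+(1-q)·6 ⇒ q(10) = (1-q)(6) ⇒ q = 3/8
P2 indiff ⇒ p·4+(1-p)·0 = p·3+(1-p)·5 ⇒ p(1) = (1-p)(5) ⇒ p = 5/6

P1 mixes 5/6 on A; P2 mixes 3/8 on P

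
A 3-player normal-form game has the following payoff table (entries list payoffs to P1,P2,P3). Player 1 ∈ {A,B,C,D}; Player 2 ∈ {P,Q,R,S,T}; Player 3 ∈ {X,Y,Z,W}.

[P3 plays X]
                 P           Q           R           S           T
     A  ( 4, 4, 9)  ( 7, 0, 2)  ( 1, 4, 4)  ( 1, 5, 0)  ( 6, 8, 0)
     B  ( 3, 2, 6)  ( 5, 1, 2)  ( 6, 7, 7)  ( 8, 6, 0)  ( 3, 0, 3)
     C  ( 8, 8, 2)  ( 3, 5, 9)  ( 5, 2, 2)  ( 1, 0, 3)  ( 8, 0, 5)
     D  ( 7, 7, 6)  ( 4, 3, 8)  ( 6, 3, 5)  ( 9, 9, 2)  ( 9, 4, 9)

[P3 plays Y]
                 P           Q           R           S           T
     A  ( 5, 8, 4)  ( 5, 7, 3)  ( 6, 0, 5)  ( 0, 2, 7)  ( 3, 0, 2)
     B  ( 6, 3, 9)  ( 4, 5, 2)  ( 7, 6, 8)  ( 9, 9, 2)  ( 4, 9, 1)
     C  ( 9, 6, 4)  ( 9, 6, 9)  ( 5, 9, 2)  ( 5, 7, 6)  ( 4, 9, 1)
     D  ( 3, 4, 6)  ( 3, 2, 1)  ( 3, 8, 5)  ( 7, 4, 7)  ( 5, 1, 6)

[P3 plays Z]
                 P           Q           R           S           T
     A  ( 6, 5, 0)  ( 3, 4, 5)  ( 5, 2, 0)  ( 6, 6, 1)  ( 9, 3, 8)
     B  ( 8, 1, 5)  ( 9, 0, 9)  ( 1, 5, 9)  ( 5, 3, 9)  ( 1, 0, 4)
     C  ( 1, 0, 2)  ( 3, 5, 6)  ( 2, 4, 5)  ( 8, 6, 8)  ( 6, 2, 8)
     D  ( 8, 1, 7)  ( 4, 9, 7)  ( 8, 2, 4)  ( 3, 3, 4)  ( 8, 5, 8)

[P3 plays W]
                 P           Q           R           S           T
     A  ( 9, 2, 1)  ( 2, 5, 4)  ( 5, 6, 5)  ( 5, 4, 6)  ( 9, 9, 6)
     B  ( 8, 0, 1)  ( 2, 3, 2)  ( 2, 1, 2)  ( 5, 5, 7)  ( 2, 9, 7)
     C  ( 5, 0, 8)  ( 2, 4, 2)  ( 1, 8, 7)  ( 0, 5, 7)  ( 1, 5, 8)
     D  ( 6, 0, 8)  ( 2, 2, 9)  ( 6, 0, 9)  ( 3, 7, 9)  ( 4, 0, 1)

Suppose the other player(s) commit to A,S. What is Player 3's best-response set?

P3 best: {Y}

u_3(X vs A,S) = 0
u_3(Y vs A,S) = 7
u_3(Z vs A,S) = 1
u_3(W vs A,S) = 6
max payoff 7 at {Y}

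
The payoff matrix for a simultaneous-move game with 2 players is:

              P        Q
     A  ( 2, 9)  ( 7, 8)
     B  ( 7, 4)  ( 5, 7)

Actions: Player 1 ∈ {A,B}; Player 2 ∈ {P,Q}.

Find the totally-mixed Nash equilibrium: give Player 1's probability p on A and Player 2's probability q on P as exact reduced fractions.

P1 indiff ⇒ q·2+(1-q)·7 = q·7+(1-q)·5 ⇒ q(-5) = (1-q)(-2) ⇒ q = 2/7
P2 indiff ⇒ p·9+(1-p)·4 = p·8+(1-p)·7 ⇒ p(1) = (1-p)(3) ⇒ p = 3/4

P1 mixes 3/4 on A; P2 mixes 2/7 on P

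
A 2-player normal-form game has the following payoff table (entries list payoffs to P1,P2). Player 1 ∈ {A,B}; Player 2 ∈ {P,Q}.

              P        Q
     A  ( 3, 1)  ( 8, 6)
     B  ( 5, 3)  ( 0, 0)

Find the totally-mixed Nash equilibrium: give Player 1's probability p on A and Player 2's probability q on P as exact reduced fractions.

P1 indiff ⇒ q·3+(1-q)·8 = q·5+(1-q)·0 ⇒ q(-2) = (1-q)(-8) ⇒ q = 4/5
P2 indiff ⇒ p·1+(1-p)·3 = p·6+(1-p)·0 ⇒ p(-5) = (1-p)(-3) ⇒ p = 3/8

(p,q) = (3/8, 4/5)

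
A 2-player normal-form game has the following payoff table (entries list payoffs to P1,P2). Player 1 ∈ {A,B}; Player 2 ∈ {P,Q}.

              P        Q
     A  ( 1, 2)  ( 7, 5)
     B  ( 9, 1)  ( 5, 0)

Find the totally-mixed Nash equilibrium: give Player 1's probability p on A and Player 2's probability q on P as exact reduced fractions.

(p,q) = (1/4, 1/5)

P1 indiff ⇒ q·1+(1-q)·7 = q·9+(1-q)·5 ⇒ q(-8) = (1-q)(-2) ⇒ q = 1/5
P2 indiff ⇒ p·2+(1-p)·1 = p·5+(1-p)·0 ⇒ p(-3) = (1-p)(-1) ⇒ p = 1/4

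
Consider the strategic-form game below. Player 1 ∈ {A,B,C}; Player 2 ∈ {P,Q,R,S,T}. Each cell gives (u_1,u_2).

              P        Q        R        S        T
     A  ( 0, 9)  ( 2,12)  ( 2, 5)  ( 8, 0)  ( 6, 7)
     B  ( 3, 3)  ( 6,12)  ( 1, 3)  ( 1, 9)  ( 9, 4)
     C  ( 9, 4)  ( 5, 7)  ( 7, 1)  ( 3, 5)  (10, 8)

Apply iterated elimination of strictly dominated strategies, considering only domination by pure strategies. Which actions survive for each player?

P2 drop P (Q beats it: A:12>9 B:12>3 C:7>4)
P2 drop R (Q beats it: A:12>5 B:12>3 C:7>1)
P2 drop S (Q beats it: A:12>0 B:12>9 C:7>5)
P1 drop A (B beats it: Q:6>2 T:9>6)
P1→{B,C} P2→{Q,T}

Survivors P1:{B,C} P2:{Q,T}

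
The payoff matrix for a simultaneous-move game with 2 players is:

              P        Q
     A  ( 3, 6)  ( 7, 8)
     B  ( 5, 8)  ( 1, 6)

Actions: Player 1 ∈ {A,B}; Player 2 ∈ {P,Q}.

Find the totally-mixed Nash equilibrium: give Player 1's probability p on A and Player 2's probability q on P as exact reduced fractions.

P1 indiff ⇒ q·3+(1-q)·7 = q·5+(1-q)·1 ⇒ q(-2) = (1-q)(-6) ⇒ q = 3/4
P2 indiff ⇒ p·6+(1-p)·8 = p·8+(1-p)·6 ⇒ p(-2) = (1-p)(-2) ⇒ p = 1/2

p=1/2, q=3/4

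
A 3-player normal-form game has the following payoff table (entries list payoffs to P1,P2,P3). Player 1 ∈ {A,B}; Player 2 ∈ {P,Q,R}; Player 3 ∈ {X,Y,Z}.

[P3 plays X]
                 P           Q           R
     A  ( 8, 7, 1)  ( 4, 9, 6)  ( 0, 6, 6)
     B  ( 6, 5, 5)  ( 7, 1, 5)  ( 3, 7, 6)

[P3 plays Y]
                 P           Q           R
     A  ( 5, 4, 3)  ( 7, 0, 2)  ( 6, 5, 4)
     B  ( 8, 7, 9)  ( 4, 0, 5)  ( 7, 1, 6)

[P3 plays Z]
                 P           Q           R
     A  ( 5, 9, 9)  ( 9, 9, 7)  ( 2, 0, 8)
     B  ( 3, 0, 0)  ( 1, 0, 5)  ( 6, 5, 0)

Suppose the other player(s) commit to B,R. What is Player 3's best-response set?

u_3(X vs B,R) = 6
u_3(Y vs B,R) = 6
u_3(Z vs B,R) = 0
max payoff 6 at {X,Y}

BR_3 = {X,Y}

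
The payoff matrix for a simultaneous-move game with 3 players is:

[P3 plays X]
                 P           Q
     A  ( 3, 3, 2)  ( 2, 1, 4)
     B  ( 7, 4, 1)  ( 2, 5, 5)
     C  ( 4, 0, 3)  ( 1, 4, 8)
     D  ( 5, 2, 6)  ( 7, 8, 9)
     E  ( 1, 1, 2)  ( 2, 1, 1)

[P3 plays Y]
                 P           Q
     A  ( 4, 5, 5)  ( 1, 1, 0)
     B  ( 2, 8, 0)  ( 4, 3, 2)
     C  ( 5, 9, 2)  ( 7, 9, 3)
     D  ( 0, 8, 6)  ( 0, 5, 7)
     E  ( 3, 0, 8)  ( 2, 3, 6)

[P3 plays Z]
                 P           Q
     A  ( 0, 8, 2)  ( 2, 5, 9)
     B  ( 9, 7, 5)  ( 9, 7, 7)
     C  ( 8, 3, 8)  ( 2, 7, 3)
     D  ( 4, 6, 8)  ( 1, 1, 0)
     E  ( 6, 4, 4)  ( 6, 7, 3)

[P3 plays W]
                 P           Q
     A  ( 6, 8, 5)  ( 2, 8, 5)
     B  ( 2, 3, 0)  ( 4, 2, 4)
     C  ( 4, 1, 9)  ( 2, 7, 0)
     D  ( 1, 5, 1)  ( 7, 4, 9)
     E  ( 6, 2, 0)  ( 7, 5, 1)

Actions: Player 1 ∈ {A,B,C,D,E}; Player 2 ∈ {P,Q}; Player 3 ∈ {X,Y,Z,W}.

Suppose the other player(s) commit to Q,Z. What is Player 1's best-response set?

u_1(A vs Q,Z) = 2
u_1(B vs Q,Z) = 9
u_1(C vs Q,Z) = 2
u_1(D vs Q,Z) = 1
u_1(E vs Q,Z) = 6
max payoff 9 at {B}

P1 best: {B}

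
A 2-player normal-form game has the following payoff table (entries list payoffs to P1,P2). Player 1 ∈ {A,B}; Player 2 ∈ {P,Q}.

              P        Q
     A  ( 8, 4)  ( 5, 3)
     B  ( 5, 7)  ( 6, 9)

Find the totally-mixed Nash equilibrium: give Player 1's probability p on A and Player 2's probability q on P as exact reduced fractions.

P1 indiff ⇒ q·8+(1-q)·5 = q·5+(1-q)·6 ⇒ q(3) = (1-q)(1) ⇒ q = 1/4
P2 indiff ⇒ p·4+(1-p)·7 = p·3+(1-p)·9 ⇒ p(1) = (1-p)(2) ⇒ p = 2/3

(p,q) = (2/3, 1/4)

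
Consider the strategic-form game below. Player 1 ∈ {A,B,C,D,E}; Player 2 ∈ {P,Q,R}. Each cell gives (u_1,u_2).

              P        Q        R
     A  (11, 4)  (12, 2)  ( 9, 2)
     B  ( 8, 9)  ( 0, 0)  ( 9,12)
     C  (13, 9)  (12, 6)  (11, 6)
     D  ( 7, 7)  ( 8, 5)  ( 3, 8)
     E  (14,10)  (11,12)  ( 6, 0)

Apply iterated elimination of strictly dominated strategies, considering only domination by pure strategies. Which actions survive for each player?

Survivors P1:{A,C,E} P2:{P,Q}

P1 drop B (C beats it: P:13>8 Q:12>0 R:11>9)
P1 drop D (A beats it: P:11>7 Q:12>8 R:9>3)
P2 drop R (P beats it: A:4>2 C:9>6 E:10>0)
P1→{A,C,E} P2→{P,Q}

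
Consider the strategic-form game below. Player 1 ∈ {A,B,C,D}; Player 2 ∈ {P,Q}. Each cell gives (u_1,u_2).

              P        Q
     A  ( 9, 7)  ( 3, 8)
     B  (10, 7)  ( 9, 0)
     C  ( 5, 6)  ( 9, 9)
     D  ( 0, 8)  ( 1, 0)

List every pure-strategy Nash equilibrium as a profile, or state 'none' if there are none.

PSNE = {(B,P), (C,Q)}

(A,P): not NE [P1→B gives 10>9; P2→Q gives 8>7]
(A,Q): not NE [P1→C gives 9>3]
(B,P): NE
(B,Q): not NE [P2→P gives 7>0]
(C,P): not NE [P1→B gives 10>5; P2→Q gives 9>6]
(C,Q): NE
(D,P): not NE [P1→B gives 10>0]
(D,Q): not NE [P1→C gives 9>1; P2→P gives 8>0]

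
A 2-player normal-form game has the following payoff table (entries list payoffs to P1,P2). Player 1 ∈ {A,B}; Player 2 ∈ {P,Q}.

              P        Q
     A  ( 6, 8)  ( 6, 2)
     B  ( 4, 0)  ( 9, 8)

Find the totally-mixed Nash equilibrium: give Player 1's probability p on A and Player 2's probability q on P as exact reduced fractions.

P1 indiff ⇒ q·6+(1-q)·6 = q·4+(1-q)·9 ⇒ q(2) = (1-q)(3) ⇒ q = 3/5
P2 indiff ⇒ p·8+(1-p)·0 = p·2+(1-p)·8 ⇒ p(6) = (1-p)(8) ⇒ p = 4/7

(p,q) = (4/7, 3/5)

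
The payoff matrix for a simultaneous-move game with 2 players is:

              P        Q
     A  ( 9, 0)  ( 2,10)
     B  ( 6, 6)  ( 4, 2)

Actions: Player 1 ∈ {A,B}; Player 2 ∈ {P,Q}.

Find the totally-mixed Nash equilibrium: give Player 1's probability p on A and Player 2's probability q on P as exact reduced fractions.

P1 indiff ⇒ q·9+(1-q)·2 = q·6+(1-q)·4 ⇒ q(3) = (1-q)(2) ⇒ q = 2/5
P2 indiff ⇒ p·0+(1-p)·6 = p·10+(1-p)·2 ⇒ p(-10) = (1-p)(-4) ⇒ p = 2/7

(p,q) = (2/7, 2/5)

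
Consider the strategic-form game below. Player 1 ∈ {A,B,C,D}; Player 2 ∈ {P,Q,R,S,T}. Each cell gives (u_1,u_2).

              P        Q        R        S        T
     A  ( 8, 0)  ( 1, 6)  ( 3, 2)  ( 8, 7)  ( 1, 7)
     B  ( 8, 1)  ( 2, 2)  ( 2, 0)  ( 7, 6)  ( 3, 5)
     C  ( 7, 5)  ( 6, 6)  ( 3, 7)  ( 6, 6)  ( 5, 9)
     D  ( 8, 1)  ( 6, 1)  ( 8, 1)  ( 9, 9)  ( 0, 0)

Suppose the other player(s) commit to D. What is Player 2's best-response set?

u_2(P vs D) = 1
u_2(Q vs D) = 1
u_2(R vs D) = 1
u_2(S vs D) = 9
u_2(T vs D) = 0
max payoff 9 at {S}

argmax u_2 = {S}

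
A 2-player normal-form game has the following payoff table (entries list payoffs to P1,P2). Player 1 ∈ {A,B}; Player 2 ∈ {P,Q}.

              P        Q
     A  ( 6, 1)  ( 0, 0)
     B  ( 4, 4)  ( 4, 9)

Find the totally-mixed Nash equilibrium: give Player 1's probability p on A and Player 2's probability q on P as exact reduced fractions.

P1 indiff ⇒ q·6+(1-q)·0 = q·4+(1-q)·4 ⇒ q(2) = (1-q)(4) ⇒ q = 2/3
P2 indiff ⇒ p·1+(1-p)·4 = p·0+(1-p)·9 ⇒ p(1) = (1-p)(5) ⇒ p = 5/6

P1 mixes 5/6 on A; P2 mixes 2/3 on P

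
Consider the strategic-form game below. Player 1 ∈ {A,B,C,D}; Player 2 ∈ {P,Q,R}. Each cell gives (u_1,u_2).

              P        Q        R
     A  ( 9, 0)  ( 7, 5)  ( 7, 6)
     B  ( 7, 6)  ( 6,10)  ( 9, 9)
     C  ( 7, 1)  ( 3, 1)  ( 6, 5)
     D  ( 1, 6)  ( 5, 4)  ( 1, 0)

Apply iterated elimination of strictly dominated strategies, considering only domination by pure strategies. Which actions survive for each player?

IESDS → P1:{A,B} P2:{Q,R}

P1 drop C (A beats it: P:9>7 Q:7>3 R:7>6)
P1 drop D (A beats it: P:9>1 Q:7>5 R:7>1)
P2 drop P (Q beats it: A:5>0 B:10>6)
P1→{A,B} P2→{Q,R}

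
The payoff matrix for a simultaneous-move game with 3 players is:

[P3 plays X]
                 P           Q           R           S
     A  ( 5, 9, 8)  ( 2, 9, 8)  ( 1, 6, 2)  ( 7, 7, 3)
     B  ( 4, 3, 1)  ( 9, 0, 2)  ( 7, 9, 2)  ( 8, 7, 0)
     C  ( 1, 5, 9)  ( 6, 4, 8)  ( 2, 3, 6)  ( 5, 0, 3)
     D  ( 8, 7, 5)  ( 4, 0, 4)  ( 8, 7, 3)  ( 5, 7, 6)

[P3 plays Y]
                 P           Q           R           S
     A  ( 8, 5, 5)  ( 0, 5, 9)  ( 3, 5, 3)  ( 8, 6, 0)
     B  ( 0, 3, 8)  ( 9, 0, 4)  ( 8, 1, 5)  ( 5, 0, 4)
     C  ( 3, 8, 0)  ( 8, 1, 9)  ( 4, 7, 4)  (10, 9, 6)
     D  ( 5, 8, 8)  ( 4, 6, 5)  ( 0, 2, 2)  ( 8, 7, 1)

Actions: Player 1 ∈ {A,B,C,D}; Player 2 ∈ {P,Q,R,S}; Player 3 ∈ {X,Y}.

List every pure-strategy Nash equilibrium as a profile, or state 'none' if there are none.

Nash profiles: (C,S,Y), (D,R,X)

(A,P,X): not NE [P1→D gives 8>5]
(A,P,Y): not NE [P2→S gives 6>5; P3→X gives 8>5]
(A,Q,X): not NE [P1→B gives 9>2; P3→Y gives 9>8]
(A,Q,Y): not NE [P1→B gives 9>0; P2→S gives 6>5]
(A,R,X): not NE [P1→D gives 8>1; P2→Q gives 9>6; P3→Y gives 3>2]
(A,R,Y): not NE [P1→B gives 8>3; P2→S gives 6>5]
(A,S,X): not NE [P1→B gives 8>7; P2→Q gives 9>7]
(A,S,Y): not NE [P1→C gives 10>8; P3→X gives 3>0]
(B,P,X): not NE [P1→D gives 8>4; P2→R gives 9>3; P3→Y gives 8>1]
(B,P,Y): not NE [P1→A gives 8>0]
(B,Q,X): not NE [P2→R gives 9>0; P3→Y gives 4>2]
(B,Q,Y): not NE [P2→P gives 3>0]
(B,R,X): not NE [P1→D gives 8>7; P3→Y gives 5>2]
(B,R,Y): not NE [P2→P gives 3>1]
(B,S,X): not NE [P2→R gives 9>7; P3→Y gives 4>0]
(B,S,Y): not NE [P1→C gives 10>5; P2→P gives 3>0]
(C,P,X): not NE [P1→D gives 8>1]
(C,P,Y): not NE [P1→A gives 8>3; P2→S gives 9>8; P3→X gives 9>0]
(C,Q,X): not NE [P1→B gives 9>6; P2→P gives 5>4; P3→Y gives 9>8]
(C,Q,Y): not NE [P1→B gives 9>8; P2→S gives 9>1]
(C,R,X): not NE [P1→D gives 8>2; P2→P gives 5>3]
(C,R,Y): not NE [P1→B gives 8>4; P2→S gives 9>7; P3→X gives 6>4]
(C,S,X): not NE [P1→B gives 8>5; P2→P gives 5>0; P3→Y gives 6>3]
(C,S,Y): NE
(D,P,X): not NE [P3→Y gives 8>5]
(D,P,Y): not NE [P1→A gives 8>5]
(D,Q,X): not NE [P1→B gives 9>4; P2→S gives 7>0; P3→Y gives 5>4]
(D,Q,Y): not NE [P1→B gives 9>4; P2→P gives 8>6]
(D,R,X): NE
(D,R,Y): not NE [P1→B gives 8>0; P2→P gives 8>2; P3→X gives 3>2]
(D,S,X): not NE [P1→B gives 8>5]
(D,S,Y): not NE [P1→C gives 10>8; P2→P gives 8>7; P3→X gives 6>1]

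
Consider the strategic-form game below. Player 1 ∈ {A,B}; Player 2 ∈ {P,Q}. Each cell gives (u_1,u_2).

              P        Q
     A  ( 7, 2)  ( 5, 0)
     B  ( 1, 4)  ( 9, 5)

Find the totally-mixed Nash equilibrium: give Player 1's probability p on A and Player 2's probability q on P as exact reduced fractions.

P1 indiff ⇒ q·7+(1-q)·5 = q·1+(1-q)·9 ⇒ q(6) = (1-q)(4) ⇒ q = 2/5
P2 indiff ⇒ p·2+(1-p)·4 = p·0+(1-p)·5 ⇒ p(2) = (1-p)(1) ⇒ p = 1/3

(p,q) = (1/3, 2/5)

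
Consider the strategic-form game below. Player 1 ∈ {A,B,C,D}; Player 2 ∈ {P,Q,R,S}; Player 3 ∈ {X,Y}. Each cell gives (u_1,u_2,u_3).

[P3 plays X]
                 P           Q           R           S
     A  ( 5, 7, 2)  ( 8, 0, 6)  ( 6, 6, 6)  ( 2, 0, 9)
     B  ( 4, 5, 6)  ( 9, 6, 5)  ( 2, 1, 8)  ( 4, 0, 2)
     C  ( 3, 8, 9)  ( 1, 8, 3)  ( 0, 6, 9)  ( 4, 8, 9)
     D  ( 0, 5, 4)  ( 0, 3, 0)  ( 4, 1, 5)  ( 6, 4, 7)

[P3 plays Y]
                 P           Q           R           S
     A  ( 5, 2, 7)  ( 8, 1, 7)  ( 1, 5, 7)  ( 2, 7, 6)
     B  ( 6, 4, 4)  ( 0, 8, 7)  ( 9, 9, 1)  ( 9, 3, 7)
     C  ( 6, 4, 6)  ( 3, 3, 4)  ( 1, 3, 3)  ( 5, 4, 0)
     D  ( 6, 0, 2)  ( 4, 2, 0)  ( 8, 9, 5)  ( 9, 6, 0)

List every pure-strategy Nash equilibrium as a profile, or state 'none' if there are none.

PSNE: ∅

(A,P,X): not NE [P3→Y gives 7>2]
(A,P,Y): not NE [P1→D gives 6>5; P2→S gives 7>2]
(A,Q,X): not NE [P1→B gives 9>8; P2→P gives 7>0; P3→Y gives 7>6]
(A,Q,Y): not NE [P2→S gives 7>1]
(A,R,X): not NE [P2→P gives 7>6; P3→Y gives 7>6]
(A,R,Y): not NE [P1→B gives 9>1; P2→S gives 7>5]
(A,S,X): not NE [P1→D gives 6>2; P2→P gives 7>0]
(A,S,Y): not NE [P1→D gives 9>2; P3→X gives 9>6]
(B,P,X): not NE [P1→A gives 5>4; P2→Q gives 6>5]
(B,P,Y): not NE [P2→R gives 9>4; P3→X gives 6>4]
(B,Q,X): not NE [P3→Y gives 7>5]
(B,Q,Y): not NE [P1→A gives 8>0; P2→R gives 9>8]
(B,R,X): not NE [P1→A gives 6>2; P2→Q gives 6>1]
(B,R,Y): not NE [P3→X gives 8>1]
(B,S,X): not NE [P1→D gives 6>4; P2→Q gives 6>0; P3→Y gives 7>2]
(B,S,Y): not NE [P2→R gives 9>3]
(C,P,X): not NE [P1→A gives 5>3]
(C,P,Y): not NE [P3→X gives 9>6]
(C,Q,X): not NE [P1→B gives 9>1; P3→Y gives 4>3]
(C,Q,Y): not NE [P1→A gives 8>3; P2→S gives 4>3]
(C,R,X): not NE [P1→A gives 6>0; P2→S gives 8>6]
(C,R,Y): not NE [P1→B gives 9>1; P2→S gives 4>3; P3→X gives 9>3]
(C,S,X): not NE [P1→D gives 6>4]
(C,S,Y): not NE [P1→D gives 9>5; P3→X gives 9>0]
(D,P,X): not NE [P1→A gives 5>0]
(D,P,Y): not NE [P2→R gives 9>0; P3→X gives 4>2]
(D,Q,X): not NE [P1→B gives 9>0; P2→P gives 5>3]
(D,Q,Y): not NE [P1→A gives 8>4; P2→R gives 9>2]
(D,R,X): not NE [P1→A gives 6>4; P2→P gives 5>1]
(D,R,Y): not NE [P1→B gives 9>8]
(D,S,X): not NE [P2→P gives 5>4]
(D,S,Y): not NE [P2→R gives 9>6; P3→X gives 7>0]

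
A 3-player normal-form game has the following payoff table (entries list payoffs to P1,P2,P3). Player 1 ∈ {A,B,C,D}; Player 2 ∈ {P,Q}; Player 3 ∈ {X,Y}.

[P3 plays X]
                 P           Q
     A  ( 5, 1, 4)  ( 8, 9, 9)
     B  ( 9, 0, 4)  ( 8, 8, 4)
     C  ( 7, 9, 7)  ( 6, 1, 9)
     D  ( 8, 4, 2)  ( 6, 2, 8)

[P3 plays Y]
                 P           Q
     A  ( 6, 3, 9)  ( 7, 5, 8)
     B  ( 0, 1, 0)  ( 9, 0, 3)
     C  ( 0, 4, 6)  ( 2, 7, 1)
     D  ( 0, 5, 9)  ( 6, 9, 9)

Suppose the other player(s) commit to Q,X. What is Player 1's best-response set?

u_1(A vs Q,X) = 8
u_1(B vs Q,X) = 8
u_1(C vs Q,X) = 6
u_1(D vs Q,X) = 6
max payoff 8 at {A,B}

argmax u_1 = {A,B}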